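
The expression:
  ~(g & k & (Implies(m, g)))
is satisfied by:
  {g: False, k: False}
  {k: True, g: False}
  {g: True, k: False}


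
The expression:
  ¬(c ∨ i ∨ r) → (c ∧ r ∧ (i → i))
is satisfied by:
  {i: True, r: True, c: True}
  {i: True, r: True, c: False}
  {i: True, c: True, r: False}
  {i: True, c: False, r: False}
  {r: True, c: True, i: False}
  {r: True, c: False, i: False}
  {c: True, r: False, i: False}


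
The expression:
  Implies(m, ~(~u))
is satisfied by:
  {u: True, m: False}
  {m: False, u: False}
  {m: True, u: True}


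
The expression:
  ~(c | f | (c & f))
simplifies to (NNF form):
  ~c & ~f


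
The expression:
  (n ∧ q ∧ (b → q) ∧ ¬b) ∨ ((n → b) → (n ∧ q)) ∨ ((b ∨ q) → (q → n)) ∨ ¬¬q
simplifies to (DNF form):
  True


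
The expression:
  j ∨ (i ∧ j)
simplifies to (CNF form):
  j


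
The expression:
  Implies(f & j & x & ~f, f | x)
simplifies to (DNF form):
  True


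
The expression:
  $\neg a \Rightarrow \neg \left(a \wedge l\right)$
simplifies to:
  $\text{True}$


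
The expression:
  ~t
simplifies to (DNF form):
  ~t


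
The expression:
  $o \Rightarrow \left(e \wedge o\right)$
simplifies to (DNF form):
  $e \vee \neg o$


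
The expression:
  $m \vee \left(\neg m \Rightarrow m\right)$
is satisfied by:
  {m: True}


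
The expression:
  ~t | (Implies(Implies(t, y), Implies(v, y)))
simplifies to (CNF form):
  True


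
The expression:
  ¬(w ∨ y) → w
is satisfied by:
  {y: True, w: True}
  {y: True, w: False}
  {w: True, y: False}


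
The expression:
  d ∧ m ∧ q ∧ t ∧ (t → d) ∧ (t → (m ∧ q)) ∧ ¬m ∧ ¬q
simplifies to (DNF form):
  False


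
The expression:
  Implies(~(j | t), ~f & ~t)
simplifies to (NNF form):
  j | t | ~f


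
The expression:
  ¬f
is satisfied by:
  {f: False}


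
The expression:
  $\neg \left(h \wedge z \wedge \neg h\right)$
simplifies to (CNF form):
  $\text{True}$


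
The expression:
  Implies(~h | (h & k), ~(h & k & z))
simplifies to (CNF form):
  ~h | ~k | ~z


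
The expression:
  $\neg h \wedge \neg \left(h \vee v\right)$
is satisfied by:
  {v: False, h: False}


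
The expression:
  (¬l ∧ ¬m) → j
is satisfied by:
  {m: True, l: True, j: True}
  {m: True, l: True, j: False}
  {m: True, j: True, l: False}
  {m: True, j: False, l: False}
  {l: True, j: True, m: False}
  {l: True, j: False, m: False}
  {j: True, l: False, m: False}


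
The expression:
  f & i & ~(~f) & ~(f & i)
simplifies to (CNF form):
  False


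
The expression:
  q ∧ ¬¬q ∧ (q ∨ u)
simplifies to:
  q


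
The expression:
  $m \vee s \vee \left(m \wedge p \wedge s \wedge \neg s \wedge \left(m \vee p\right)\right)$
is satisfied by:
  {m: True, s: True}
  {m: True, s: False}
  {s: True, m: False}


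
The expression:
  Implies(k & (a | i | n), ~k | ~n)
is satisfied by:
  {k: False, n: False}
  {n: True, k: False}
  {k: True, n: False}


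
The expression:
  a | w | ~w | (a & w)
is always true.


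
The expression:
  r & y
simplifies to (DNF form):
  r & y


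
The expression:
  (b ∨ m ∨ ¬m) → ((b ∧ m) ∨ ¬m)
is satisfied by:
  {b: True, m: False}
  {m: False, b: False}
  {m: True, b: True}


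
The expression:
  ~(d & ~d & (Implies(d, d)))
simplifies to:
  True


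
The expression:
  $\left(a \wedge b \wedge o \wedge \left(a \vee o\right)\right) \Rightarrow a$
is always true.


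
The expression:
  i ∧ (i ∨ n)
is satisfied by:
  {i: True}


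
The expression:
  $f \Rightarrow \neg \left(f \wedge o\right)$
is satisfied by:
  {o: False, f: False}
  {f: True, o: False}
  {o: True, f: False}


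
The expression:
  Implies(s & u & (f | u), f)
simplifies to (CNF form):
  f | ~s | ~u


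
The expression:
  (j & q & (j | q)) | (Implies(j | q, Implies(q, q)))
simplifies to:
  True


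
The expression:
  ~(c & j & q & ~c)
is always true.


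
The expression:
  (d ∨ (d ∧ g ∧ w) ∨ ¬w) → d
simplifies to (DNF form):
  d ∨ w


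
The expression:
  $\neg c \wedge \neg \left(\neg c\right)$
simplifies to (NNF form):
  $\text{False}$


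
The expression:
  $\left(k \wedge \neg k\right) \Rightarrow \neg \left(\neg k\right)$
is always true.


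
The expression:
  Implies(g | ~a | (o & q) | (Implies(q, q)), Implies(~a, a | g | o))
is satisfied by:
  {a: True, o: True, g: True}
  {a: True, o: True, g: False}
  {a: True, g: True, o: False}
  {a: True, g: False, o: False}
  {o: True, g: True, a: False}
  {o: True, g: False, a: False}
  {g: True, o: False, a: False}


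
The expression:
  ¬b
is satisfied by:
  {b: False}


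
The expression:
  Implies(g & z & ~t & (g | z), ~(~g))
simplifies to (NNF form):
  True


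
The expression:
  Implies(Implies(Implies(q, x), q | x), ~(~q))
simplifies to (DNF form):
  q | ~x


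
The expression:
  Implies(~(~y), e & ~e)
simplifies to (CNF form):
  ~y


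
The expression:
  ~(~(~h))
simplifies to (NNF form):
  ~h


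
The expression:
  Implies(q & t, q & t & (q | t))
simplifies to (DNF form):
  True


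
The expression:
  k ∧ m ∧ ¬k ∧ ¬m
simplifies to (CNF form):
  False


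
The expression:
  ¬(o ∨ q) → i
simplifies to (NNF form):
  i ∨ o ∨ q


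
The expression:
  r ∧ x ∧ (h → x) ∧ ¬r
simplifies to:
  False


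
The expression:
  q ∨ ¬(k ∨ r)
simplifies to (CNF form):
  (q ∨ ¬k) ∧ (q ∨ ¬r)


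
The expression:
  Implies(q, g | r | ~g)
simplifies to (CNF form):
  True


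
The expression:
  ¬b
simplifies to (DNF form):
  ¬b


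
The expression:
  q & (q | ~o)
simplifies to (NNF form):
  q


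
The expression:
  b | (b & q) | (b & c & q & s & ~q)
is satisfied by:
  {b: True}


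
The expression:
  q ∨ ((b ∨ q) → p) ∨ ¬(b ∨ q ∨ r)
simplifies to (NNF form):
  p ∨ q ∨ ¬b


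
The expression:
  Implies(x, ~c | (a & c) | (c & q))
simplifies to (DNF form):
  a | q | ~c | ~x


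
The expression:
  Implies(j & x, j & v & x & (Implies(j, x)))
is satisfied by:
  {v: True, x: False, j: False}
  {v: False, x: False, j: False}
  {j: True, v: True, x: False}
  {j: True, v: False, x: False}
  {x: True, v: True, j: False}
  {x: True, v: False, j: False}
  {x: True, j: True, v: True}


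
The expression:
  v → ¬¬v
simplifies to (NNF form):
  True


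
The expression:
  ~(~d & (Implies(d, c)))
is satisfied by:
  {d: True}


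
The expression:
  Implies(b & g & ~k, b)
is always true.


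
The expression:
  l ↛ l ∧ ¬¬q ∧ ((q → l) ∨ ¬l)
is never true.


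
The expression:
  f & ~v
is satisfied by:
  {f: True, v: False}


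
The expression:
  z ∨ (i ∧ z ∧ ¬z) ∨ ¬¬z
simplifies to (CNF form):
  z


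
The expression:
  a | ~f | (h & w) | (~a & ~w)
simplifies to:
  a | h | ~f | ~w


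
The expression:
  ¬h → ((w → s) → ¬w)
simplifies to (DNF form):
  h ∨ ¬s ∨ ¬w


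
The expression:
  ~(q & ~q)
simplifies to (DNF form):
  True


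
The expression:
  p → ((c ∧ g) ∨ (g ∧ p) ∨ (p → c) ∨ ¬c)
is always true.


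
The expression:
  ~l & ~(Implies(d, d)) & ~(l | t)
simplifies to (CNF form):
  False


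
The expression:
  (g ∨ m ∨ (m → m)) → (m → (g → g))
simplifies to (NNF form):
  True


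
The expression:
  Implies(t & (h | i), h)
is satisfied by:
  {h: True, t: False, i: False}
  {h: False, t: False, i: False}
  {i: True, h: True, t: False}
  {i: True, h: False, t: False}
  {t: True, h: True, i: False}
  {t: True, h: False, i: False}
  {t: True, i: True, h: True}


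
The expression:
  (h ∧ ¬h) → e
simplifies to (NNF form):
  True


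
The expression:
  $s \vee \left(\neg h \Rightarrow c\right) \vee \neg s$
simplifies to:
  $\text{True}$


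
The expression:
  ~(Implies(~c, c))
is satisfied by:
  {c: False}


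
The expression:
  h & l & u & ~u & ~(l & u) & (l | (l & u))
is never true.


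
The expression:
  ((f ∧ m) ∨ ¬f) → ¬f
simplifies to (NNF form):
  ¬f ∨ ¬m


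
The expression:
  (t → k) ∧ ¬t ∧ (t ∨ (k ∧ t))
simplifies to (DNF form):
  False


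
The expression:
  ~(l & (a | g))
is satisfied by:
  {a: False, l: False, g: False}
  {g: True, a: False, l: False}
  {a: True, g: False, l: False}
  {g: True, a: True, l: False}
  {l: True, g: False, a: False}


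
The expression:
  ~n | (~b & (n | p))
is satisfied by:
  {n: False, b: False}
  {b: True, n: False}
  {n: True, b: False}


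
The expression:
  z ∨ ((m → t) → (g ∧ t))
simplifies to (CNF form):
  (g ∨ m ∨ z) ∧ (g ∨ z ∨ ¬t) ∧ (m ∨ t ∨ z) ∧ (t ∨ z ∨ ¬t)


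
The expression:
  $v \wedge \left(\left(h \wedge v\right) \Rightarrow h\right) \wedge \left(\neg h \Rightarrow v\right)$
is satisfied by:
  {v: True}


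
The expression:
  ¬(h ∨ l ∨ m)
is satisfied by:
  {h: False, l: False, m: False}


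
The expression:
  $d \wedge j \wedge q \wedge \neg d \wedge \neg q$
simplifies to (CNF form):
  $\text{False}$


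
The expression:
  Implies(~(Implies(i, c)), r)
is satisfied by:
  {r: True, c: True, i: False}
  {r: True, c: False, i: False}
  {c: True, r: False, i: False}
  {r: False, c: False, i: False}
  {r: True, i: True, c: True}
  {r: True, i: True, c: False}
  {i: True, c: True, r: False}


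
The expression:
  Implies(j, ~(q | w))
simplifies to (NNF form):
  ~j | (~q & ~w)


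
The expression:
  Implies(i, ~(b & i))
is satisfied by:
  {b: False, i: False}
  {i: True, b: False}
  {b: True, i: False}


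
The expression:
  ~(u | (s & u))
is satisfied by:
  {u: False}


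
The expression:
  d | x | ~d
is always true.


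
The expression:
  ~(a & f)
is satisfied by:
  {a: False, f: False}
  {f: True, a: False}
  {a: True, f: False}


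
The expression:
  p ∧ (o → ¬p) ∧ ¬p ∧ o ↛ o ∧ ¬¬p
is never true.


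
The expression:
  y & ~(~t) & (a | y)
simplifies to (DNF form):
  t & y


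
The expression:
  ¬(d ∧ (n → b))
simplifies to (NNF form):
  (n ∧ ¬b) ∨ ¬d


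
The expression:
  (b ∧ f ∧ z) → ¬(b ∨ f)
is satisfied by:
  {z: False, b: False, f: False}
  {f: True, z: False, b: False}
  {b: True, z: False, f: False}
  {f: True, b: True, z: False}
  {z: True, f: False, b: False}
  {f: True, z: True, b: False}
  {b: True, z: True, f: False}


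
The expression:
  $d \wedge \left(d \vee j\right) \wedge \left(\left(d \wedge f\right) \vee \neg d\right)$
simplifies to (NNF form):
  $d \wedge f$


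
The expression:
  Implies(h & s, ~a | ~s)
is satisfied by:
  {s: False, a: False, h: False}
  {h: True, s: False, a: False}
  {a: True, s: False, h: False}
  {h: True, a: True, s: False}
  {s: True, h: False, a: False}
  {h: True, s: True, a: False}
  {a: True, s: True, h: False}


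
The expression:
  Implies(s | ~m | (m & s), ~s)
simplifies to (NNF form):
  ~s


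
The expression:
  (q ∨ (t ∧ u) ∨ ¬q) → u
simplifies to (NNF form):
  u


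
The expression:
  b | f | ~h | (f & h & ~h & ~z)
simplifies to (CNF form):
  b | f | ~h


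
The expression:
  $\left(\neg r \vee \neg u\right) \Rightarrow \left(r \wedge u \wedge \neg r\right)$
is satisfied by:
  {r: True, u: True}


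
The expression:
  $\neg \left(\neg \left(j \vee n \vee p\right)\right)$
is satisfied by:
  {n: True, p: True, j: True}
  {n: True, p: True, j: False}
  {n: True, j: True, p: False}
  {n: True, j: False, p: False}
  {p: True, j: True, n: False}
  {p: True, j: False, n: False}
  {j: True, p: False, n: False}


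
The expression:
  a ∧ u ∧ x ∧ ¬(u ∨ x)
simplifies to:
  False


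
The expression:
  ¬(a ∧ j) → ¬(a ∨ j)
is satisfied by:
  {j: False, a: False}
  {a: True, j: True}


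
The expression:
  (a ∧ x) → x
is always true.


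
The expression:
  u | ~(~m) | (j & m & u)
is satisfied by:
  {m: True, u: True}
  {m: True, u: False}
  {u: True, m: False}


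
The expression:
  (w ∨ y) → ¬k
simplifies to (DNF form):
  (¬w ∧ ¬y) ∨ ¬k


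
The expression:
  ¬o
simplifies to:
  ¬o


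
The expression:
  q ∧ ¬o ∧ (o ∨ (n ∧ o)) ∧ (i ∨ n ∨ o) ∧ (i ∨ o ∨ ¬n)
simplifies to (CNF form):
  False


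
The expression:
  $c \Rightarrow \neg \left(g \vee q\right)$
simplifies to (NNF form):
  $\left(\neg g \wedge \neg q\right) \vee \neg c$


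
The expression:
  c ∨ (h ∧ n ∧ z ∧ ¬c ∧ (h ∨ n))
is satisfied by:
  {z: True, c: True, h: True, n: True}
  {z: True, c: True, h: True, n: False}
  {z: True, c: True, n: True, h: False}
  {z: True, c: True, n: False, h: False}
  {c: True, h: True, n: True, z: False}
  {c: True, h: True, n: False, z: False}
  {c: True, h: False, n: True, z: False}
  {c: True, h: False, n: False, z: False}
  {z: True, h: True, n: True, c: False}


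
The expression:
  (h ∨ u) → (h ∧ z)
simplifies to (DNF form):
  (h ∧ z) ∨ (¬h ∧ ¬u)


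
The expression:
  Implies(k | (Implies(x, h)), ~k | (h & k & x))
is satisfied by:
  {x: True, h: True, k: False}
  {x: True, h: False, k: False}
  {h: True, x: False, k: False}
  {x: False, h: False, k: False}
  {x: True, k: True, h: True}


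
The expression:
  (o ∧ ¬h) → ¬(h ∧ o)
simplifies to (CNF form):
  True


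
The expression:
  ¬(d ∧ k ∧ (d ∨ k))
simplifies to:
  ¬d ∨ ¬k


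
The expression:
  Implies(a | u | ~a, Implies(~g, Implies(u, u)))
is always true.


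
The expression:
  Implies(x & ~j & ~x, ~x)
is always true.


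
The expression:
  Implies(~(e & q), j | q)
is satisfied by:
  {q: True, j: True}
  {q: True, j: False}
  {j: True, q: False}


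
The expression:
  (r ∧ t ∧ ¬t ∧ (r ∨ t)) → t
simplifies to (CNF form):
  True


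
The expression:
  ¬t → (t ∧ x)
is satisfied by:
  {t: True}


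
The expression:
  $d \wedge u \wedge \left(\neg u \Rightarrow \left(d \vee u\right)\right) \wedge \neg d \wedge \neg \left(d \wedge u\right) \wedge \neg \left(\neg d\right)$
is never true.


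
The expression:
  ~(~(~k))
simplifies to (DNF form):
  ~k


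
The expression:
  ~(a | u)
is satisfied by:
  {u: False, a: False}


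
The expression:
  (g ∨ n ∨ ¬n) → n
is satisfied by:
  {n: True}


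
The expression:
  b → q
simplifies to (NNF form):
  q ∨ ¬b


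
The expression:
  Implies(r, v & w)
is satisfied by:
  {v: True, w: True, r: False}
  {v: True, w: False, r: False}
  {w: True, v: False, r: False}
  {v: False, w: False, r: False}
  {r: True, v: True, w: True}


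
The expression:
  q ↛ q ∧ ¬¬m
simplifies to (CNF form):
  False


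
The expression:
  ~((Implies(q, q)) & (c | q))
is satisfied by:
  {q: False, c: False}


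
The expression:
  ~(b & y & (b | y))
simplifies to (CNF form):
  ~b | ~y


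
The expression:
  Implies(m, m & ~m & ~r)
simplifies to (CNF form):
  ~m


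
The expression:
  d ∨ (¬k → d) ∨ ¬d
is always true.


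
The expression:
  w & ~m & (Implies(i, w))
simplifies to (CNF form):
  w & ~m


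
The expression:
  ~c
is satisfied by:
  {c: False}


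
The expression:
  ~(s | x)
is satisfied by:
  {x: False, s: False}


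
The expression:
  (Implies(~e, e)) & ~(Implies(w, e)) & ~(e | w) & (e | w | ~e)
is never true.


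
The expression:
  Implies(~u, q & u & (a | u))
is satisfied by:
  {u: True}


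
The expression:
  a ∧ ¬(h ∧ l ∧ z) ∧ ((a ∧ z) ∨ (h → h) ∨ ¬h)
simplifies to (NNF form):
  a ∧ (¬h ∨ ¬l ∨ ¬z)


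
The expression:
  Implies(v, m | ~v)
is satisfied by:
  {m: True, v: False}
  {v: False, m: False}
  {v: True, m: True}


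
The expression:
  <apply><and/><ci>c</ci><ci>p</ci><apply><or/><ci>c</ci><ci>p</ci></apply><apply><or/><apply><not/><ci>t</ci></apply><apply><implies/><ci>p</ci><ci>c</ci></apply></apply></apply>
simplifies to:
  <apply><and/><ci>c</ci><ci>p</ci></apply>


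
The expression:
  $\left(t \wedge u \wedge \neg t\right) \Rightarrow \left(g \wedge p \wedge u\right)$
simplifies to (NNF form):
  $\text{True}$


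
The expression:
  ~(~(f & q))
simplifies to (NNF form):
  f & q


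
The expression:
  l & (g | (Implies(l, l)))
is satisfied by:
  {l: True}


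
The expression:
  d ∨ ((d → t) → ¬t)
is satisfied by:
  {d: True, t: False}
  {t: False, d: False}
  {t: True, d: True}


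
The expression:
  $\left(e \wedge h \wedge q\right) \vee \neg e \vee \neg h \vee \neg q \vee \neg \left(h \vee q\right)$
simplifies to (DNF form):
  $\text{True}$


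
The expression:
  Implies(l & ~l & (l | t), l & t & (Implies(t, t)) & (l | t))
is always true.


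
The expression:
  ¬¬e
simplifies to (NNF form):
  e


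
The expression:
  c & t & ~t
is never true.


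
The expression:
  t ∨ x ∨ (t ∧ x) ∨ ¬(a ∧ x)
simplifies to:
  True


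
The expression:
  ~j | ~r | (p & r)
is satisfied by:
  {p: True, r: False, j: False}
  {p: False, r: False, j: False}
  {j: True, p: True, r: False}
  {j: True, p: False, r: False}
  {r: True, p: True, j: False}
  {r: True, p: False, j: False}
  {r: True, j: True, p: True}


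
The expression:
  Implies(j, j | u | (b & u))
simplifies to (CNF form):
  True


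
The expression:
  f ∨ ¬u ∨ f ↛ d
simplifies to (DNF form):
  f ∨ ¬u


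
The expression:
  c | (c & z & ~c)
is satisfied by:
  {c: True}


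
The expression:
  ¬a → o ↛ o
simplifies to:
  a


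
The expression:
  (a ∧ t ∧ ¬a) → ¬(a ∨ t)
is always true.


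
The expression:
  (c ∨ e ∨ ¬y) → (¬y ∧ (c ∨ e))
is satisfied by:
  {c: True, e: True, y: False}
  {c: True, y: False, e: False}
  {e: True, y: False, c: False}
  {y: True, c: False, e: False}


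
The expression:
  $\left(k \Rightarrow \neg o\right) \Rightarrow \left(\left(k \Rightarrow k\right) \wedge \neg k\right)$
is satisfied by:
  {o: True, k: False}
  {k: False, o: False}
  {k: True, o: True}


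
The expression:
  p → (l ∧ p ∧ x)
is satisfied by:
  {l: True, x: True, p: False}
  {l: True, x: False, p: False}
  {x: True, l: False, p: False}
  {l: False, x: False, p: False}
  {l: True, p: True, x: True}


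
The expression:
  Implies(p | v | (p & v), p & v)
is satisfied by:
  {p: False, v: False}
  {v: True, p: True}


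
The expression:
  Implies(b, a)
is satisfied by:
  {a: True, b: False}
  {b: False, a: False}
  {b: True, a: True}


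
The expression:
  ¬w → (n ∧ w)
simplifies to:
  w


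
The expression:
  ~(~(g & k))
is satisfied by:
  {g: True, k: True}


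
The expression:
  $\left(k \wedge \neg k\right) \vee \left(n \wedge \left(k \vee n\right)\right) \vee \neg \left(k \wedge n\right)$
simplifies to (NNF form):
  $\text{True}$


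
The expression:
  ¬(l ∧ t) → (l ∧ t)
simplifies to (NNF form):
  l ∧ t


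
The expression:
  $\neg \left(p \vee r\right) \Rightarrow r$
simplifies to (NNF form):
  $p \vee r$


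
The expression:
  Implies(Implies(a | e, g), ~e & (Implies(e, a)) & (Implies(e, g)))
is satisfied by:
  {g: False, e: False}
  {e: True, g: False}
  {g: True, e: False}


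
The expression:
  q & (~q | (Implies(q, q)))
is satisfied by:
  {q: True}


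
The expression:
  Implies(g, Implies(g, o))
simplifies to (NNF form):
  o | ~g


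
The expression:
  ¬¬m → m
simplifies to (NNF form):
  True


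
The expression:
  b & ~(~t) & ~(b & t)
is never true.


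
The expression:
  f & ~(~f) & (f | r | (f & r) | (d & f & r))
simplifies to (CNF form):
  f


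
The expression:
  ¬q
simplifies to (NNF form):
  ¬q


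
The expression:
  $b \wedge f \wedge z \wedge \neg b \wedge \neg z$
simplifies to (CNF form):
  $\text{False}$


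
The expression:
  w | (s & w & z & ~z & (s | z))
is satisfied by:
  {w: True}


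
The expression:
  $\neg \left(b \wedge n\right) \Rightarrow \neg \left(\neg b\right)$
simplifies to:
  $b$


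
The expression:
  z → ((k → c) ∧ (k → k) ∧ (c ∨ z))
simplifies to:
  c ∨ ¬k ∨ ¬z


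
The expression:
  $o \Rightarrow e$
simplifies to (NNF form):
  $e \vee \neg o$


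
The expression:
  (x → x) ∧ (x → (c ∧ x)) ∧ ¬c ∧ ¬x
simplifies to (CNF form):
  ¬c ∧ ¬x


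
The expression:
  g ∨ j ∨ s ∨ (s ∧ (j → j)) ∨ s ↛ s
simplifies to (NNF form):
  g ∨ j ∨ s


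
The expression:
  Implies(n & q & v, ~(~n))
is always true.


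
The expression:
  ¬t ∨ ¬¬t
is always true.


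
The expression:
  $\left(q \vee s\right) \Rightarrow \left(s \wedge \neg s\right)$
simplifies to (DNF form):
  $\neg q \wedge \neg s$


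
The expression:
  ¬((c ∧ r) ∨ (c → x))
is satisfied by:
  {c: True, x: False, r: False}


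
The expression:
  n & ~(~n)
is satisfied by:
  {n: True}


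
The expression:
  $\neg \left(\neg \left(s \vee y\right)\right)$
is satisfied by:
  {y: True, s: True}
  {y: True, s: False}
  {s: True, y: False}


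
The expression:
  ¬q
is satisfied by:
  {q: False}


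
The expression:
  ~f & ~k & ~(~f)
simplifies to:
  False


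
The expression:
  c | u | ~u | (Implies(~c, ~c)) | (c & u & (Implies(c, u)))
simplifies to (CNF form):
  True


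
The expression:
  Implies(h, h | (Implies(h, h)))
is always true.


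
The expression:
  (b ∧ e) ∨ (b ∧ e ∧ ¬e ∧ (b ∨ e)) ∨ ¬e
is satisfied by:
  {b: True, e: False}
  {e: False, b: False}
  {e: True, b: True}


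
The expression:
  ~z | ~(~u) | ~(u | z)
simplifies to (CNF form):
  u | ~z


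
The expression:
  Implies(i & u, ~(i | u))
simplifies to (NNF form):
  ~i | ~u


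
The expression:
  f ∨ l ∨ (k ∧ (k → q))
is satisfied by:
  {q: True, l: True, f: True, k: True}
  {q: True, l: True, f: True, k: False}
  {l: True, f: True, k: True, q: False}
  {l: True, f: True, k: False, q: False}
  {q: True, l: True, k: True, f: False}
  {q: True, l: True, k: False, f: False}
  {l: True, k: True, f: False, q: False}
  {l: True, k: False, f: False, q: False}
  {q: True, f: True, k: True, l: False}
  {q: True, f: True, k: False, l: False}
  {f: True, k: True, l: False, q: False}
  {f: True, l: False, k: False, q: False}
  {q: True, k: True, l: False, f: False}


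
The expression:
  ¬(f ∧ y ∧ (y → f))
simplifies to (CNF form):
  ¬f ∨ ¬y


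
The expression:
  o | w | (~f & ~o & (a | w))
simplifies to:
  o | w | (a & ~f)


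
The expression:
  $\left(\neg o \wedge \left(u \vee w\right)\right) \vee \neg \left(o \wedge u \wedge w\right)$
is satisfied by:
  {u: False, o: False, w: False}
  {w: True, u: False, o: False}
  {o: True, u: False, w: False}
  {w: True, o: True, u: False}
  {u: True, w: False, o: False}
  {w: True, u: True, o: False}
  {o: True, u: True, w: False}


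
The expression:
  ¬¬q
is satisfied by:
  {q: True}


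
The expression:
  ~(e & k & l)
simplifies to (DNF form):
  ~e | ~k | ~l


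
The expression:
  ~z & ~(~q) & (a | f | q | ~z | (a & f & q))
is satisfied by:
  {q: True, z: False}


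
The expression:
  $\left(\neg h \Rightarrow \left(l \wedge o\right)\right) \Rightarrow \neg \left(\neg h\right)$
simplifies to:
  $h \vee \neg l \vee \neg o$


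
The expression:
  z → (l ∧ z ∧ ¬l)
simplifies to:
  ¬z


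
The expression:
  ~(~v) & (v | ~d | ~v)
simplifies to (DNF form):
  v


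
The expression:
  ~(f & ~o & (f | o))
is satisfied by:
  {o: True, f: False}
  {f: False, o: False}
  {f: True, o: True}


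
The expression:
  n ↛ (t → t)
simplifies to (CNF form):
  False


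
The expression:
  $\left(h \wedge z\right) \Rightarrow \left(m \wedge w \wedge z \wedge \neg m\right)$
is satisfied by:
  {h: False, z: False}
  {z: True, h: False}
  {h: True, z: False}


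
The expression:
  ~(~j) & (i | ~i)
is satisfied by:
  {j: True}


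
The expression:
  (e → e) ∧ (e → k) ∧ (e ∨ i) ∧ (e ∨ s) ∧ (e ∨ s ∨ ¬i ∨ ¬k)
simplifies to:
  (e ∨ i) ∧ (e ∨ s) ∧ (k ∨ ¬e)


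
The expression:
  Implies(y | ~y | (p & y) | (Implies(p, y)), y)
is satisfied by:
  {y: True}


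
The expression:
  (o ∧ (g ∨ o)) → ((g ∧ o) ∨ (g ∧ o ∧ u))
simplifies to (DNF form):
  g ∨ ¬o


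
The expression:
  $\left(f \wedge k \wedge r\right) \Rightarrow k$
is always true.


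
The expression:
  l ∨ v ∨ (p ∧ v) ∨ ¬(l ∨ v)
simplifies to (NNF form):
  True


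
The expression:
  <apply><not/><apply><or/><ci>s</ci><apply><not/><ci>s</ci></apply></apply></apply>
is never true.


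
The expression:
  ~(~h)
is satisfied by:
  {h: True}


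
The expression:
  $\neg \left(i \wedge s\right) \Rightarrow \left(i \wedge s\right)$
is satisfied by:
  {i: True, s: True}


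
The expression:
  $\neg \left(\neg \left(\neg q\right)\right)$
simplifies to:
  $\neg q$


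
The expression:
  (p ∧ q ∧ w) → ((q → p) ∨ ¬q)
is always true.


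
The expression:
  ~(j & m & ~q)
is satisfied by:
  {q: True, m: False, j: False}
  {m: False, j: False, q: False}
  {j: True, q: True, m: False}
  {j: True, m: False, q: False}
  {q: True, m: True, j: False}
  {m: True, q: False, j: False}
  {j: True, m: True, q: True}


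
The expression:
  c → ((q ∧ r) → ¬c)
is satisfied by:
  {c: False, q: False, r: False}
  {r: True, c: False, q: False}
  {q: True, c: False, r: False}
  {r: True, q: True, c: False}
  {c: True, r: False, q: False}
  {r: True, c: True, q: False}
  {q: True, c: True, r: False}


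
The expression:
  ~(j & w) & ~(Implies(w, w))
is never true.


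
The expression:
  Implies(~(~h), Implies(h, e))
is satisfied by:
  {e: True, h: False}
  {h: False, e: False}
  {h: True, e: True}


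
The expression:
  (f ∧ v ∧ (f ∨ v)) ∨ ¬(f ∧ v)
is always true.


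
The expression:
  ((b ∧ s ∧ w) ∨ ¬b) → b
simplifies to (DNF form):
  b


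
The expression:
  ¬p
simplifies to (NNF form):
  ¬p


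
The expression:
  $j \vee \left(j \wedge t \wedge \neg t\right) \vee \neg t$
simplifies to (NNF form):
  $j \vee \neg t$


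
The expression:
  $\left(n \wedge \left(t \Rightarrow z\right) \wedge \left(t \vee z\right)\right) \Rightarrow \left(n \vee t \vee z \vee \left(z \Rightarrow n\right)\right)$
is always true.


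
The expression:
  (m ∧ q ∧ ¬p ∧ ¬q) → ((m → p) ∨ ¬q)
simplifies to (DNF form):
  True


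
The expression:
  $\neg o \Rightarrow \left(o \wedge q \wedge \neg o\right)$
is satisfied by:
  {o: True}


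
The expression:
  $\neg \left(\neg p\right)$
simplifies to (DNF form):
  $p$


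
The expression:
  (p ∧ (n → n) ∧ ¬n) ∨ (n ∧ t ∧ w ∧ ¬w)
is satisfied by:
  {p: True, n: False}


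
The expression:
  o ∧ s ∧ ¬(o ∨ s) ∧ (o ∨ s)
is never true.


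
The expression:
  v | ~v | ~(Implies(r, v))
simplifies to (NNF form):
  True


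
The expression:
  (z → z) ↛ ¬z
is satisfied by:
  {z: True}


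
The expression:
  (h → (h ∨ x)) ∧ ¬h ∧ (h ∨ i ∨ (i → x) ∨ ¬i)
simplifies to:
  ¬h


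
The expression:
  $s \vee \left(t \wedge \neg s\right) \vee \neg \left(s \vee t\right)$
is always true.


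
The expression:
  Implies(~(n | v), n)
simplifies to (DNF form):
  n | v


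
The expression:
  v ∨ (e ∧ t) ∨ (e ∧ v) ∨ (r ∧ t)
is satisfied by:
  {r: True, t: True, v: True, e: True}
  {r: True, t: True, v: True, e: False}
  {t: True, v: True, e: True, r: False}
  {t: True, v: True, e: False, r: False}
  {r: True, v: True, e: True, t: False}
  {r: True, v: True, e: False, t: False}
  {v: True, e: True, r: False, t: False}
  {v: True, r: False, e: False, t: False}
  {r: True, t: True, e: True, v: False}
  {r: True, t: True, e: False, v: False}
  {t: True, e: True, v: False, r: False}


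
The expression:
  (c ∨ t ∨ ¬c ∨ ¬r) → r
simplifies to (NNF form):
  r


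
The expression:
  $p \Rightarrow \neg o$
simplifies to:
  $\neg o \vee \neg p$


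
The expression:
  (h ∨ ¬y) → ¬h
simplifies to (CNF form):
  ¬h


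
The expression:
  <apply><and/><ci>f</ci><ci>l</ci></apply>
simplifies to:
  <apply><and/><ci>f</ci><ci>l</ci></apply>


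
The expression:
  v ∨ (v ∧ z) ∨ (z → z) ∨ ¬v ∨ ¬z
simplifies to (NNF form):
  True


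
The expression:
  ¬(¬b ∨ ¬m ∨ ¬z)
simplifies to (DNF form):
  b ∧ m ∧ z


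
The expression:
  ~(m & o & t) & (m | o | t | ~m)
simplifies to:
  ~m | ~o | ~t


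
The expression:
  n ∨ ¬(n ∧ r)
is always true.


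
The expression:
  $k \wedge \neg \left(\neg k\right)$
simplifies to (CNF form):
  $k$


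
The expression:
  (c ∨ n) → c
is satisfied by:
  {c: True, n: False}
  {n: False, c: False}
  {n: True, c: True}


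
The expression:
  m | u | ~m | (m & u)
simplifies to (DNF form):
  True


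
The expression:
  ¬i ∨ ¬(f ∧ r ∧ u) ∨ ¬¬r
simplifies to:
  True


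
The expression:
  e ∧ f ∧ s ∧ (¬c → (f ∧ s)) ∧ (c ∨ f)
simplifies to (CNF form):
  e ∧ f ∧ s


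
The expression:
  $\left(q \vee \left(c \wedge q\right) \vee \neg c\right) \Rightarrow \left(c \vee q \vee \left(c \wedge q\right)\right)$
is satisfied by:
  {q: True, c: True}
  {q: True, c: False}
  {c: True, q: False}


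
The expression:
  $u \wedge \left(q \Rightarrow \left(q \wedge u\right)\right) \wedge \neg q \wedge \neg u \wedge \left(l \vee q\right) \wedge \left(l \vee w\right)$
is never true.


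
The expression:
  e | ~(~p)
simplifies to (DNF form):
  e | p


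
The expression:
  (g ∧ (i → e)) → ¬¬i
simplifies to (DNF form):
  i ∨ ¬g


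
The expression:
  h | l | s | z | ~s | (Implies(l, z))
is always true.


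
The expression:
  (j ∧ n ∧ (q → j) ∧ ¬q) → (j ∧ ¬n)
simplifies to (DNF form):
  q ∨ ¬j ∨ ¬n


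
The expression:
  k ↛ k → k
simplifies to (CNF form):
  True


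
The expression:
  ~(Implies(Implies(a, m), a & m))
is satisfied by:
  {a: False}


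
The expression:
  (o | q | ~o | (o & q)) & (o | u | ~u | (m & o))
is always true.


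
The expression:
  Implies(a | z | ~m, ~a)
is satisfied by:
  {a: False}


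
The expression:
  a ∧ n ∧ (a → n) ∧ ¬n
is never true.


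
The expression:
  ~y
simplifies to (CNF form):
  ~y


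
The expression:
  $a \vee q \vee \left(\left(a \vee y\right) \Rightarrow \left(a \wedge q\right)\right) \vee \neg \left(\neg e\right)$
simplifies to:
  $a \vee e \vee q \vee \neg y$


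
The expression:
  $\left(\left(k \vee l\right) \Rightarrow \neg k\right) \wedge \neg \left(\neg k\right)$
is never true.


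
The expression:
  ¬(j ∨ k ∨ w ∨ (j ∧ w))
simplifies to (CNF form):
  ¬j ∧ ¬k ∧ ¬w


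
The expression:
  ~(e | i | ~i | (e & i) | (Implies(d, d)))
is never true.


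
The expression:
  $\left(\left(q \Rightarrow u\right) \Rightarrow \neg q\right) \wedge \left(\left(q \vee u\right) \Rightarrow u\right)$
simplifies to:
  $\neg q$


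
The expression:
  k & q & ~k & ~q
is never true.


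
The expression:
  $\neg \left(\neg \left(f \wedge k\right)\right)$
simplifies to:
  $f \wedge k$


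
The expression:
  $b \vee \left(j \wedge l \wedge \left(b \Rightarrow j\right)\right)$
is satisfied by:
  {b: True, l: True, j: True}
  {b: True, l: True, j: False}
  {b: True, j: True, l: False}
  {b: True, j: False, l: False}
  {l: True, j: True, b: False}


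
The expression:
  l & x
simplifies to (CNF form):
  l & x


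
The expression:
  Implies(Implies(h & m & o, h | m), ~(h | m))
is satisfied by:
  {h: False, m: False}


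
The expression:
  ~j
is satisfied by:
  {j: False}


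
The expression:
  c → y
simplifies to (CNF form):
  y ∨ ¬c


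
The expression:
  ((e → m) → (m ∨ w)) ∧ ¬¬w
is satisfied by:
  {w: True}


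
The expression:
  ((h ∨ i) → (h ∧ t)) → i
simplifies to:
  i ∨ (h ∧ ¬t)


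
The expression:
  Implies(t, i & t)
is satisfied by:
  {i: True, t: False}
  {t: False, i: False}
  {t: True, i: True}


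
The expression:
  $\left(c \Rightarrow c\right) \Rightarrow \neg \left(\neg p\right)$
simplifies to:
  $p$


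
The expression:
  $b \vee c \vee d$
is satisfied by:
  {b: True, d: True, c: True}
  {b: True, d: True, c: False}
  {b: True, c: True, d: False}
  {b: True, c: False, d: False}
  {d: True, c: True, b: False}
  {d: True, c: False, b: False}
  {c: True, d: False, b: False}


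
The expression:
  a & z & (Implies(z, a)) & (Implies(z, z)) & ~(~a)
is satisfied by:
  {a: True, z: True}


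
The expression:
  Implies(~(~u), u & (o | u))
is always true.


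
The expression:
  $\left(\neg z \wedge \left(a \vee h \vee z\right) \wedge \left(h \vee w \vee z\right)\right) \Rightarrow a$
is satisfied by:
  {a: True, z: True, h: False}
  {a: True, h: False, z: False}
  {z: True, h: False, a: False}
  {z: False, h: False, a: False}
  {a: True, z: True, h: True}
  {a: True, h: True, z: False}
  {z: True, h: True, a: False}


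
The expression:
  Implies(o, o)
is always true.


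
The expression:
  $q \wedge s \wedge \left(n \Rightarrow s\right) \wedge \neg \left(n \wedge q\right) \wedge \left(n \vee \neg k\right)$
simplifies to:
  $q \wedge s \wedge \neg k \wedge \neg n$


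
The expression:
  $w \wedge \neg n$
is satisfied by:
  {w: True, n: False}


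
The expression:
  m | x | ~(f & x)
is always true.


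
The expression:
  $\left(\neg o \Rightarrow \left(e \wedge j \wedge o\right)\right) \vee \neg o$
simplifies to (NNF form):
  $\text{True}$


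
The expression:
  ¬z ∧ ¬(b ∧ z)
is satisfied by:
  {z: False}


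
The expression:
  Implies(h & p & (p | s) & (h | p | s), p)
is always true.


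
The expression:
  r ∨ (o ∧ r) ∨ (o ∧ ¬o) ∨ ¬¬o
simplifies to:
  o ∨ r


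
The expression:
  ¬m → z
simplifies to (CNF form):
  m ∨ z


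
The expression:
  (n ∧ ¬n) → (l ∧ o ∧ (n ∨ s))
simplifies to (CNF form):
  True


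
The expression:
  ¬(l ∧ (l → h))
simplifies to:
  ¬h ∨ ¬l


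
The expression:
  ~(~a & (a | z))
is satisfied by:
  {a: True, z: False}
  {z: False, a: False}
  {z: True, a: True}


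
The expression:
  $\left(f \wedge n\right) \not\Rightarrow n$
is never true.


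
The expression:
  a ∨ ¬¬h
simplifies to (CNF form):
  a ∨ h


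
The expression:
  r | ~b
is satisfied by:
  {r: True, b: False}
  {b: False, r: False}
  {b: True, r: True}


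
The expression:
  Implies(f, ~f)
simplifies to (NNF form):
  ~f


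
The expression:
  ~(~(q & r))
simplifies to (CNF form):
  q & r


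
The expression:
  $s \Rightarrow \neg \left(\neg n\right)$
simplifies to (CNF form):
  $n \vee \neg s$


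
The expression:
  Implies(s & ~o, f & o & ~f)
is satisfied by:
  {o: True, s: False}
  {s: False, o: False}
  {s: True, o: True}


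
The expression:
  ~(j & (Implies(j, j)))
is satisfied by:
  {j: False}


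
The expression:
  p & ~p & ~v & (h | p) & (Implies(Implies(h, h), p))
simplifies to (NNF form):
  False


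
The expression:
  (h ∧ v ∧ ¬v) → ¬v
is always true.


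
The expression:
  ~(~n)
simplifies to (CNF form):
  n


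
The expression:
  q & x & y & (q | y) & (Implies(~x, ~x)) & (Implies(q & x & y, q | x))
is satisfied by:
  {x: True, y: True, q: True}


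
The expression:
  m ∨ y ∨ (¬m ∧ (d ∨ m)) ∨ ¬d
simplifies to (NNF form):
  True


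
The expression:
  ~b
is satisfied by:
  {b: False}


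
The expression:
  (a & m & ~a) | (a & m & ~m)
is never true.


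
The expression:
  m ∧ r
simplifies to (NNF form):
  m ∧ r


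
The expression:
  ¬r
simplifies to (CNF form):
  ¬r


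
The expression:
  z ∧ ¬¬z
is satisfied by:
  {z: True}


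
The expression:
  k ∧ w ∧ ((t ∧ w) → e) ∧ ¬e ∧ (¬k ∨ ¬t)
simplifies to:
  k ∧ w ∧ ¬e ∧ ¬t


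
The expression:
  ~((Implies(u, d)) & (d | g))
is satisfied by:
  {u: True, d: False, g: False}
  {d: False, g: False, u: False}
  {u: True, g: True, d: False}


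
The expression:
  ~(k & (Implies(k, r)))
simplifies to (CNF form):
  ~k | ~r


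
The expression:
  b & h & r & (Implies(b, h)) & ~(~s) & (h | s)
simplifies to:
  b & h & r & s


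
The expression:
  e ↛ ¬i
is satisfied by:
  {i: True, e: True}


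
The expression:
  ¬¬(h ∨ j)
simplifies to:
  h ∨ j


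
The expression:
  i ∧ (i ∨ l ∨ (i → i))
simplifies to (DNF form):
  i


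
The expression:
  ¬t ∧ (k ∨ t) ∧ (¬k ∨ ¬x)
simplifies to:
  k ∧ ¬t ∧ ¬x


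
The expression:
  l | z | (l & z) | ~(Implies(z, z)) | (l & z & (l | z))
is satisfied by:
  {z: True, l: True}
  {z: True, l: False}
  {l: True, z: False}


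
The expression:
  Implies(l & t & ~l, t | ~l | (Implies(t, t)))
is always true.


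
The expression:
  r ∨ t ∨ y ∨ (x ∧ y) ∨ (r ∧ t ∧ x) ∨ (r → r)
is always true.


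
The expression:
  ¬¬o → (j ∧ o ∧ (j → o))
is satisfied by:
  {j: True, o: False}
  {o: False, j: False}
  {o: True, j: True}


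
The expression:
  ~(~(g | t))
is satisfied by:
  {t: True, g: True}
  {t: True, g: False}
  {g: True, t: False}


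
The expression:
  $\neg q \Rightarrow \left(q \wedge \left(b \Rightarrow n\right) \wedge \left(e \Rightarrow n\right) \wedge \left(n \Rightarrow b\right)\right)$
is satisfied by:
  {q: True}


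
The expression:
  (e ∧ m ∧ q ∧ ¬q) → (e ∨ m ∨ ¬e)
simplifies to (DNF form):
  True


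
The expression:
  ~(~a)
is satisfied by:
  {a: True}


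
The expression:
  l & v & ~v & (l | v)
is never true.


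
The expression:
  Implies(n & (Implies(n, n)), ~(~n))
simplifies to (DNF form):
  True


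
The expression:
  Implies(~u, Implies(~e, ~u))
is always true.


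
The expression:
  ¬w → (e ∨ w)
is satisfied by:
  {e: True, w: True}
  {e: True, w: False}
  {w: True, e: False}


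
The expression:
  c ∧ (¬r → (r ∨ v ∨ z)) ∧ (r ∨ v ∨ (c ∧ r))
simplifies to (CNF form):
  c ∧ (r ∨ v)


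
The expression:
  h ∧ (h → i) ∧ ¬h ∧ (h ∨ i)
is never true.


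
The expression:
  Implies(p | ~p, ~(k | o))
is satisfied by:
  {o: False, k: False}
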